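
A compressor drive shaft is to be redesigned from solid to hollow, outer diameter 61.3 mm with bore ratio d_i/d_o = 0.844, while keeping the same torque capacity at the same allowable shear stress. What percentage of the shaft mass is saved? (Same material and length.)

53.9 %

Equal τ_max and T ⇒ the solid shaft needs d_s³ = d_o³(1−k⁴), so d_s = 61.3·(1−0.844⁴)^(1/3) = 48.41 mm.
Area ratio A_h/A_s = d_o²(1−k²)/d_s² = (1−k²)/(1−k⁴)^(2/3) = 0.4612.
Mass saving = 1 − 0.4612 = 53.9 %.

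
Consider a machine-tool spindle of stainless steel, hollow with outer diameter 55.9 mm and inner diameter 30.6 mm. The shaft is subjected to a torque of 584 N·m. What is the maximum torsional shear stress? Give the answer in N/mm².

J = π(d_o⁴ − d_i⁴)/32 = π(0.0559⁴ − 0.0306⁴)/32 = 8.725×10^-7 m⁴.
τ_max = T·r/J = 584.0 × 0.0279 / 8.725×10^-7 = 1.871×10^7 Pa.

18.7 N/mm²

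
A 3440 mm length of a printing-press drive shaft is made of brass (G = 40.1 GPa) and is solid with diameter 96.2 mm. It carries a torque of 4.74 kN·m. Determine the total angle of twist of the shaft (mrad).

J = πd⁴/32 = π(0.0962)⁴/32 = 8.408×10^-6 m⁴.
θ = T·L/(G·J) = 4740 × 3.44 / (40.1×10⁹ × 8.408×10^-6) = 0.04836 rad.

48.4 mrad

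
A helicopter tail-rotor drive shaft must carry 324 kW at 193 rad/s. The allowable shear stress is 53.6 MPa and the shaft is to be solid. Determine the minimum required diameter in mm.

54.2 mm

ω = 193 rad/s, so T = P/ω = 324×10³ / 193.0 = 1679 N·m.
For a solid shaft τ_max = 16T/(πd³), so d = (16T/(π τ_allow))^(1/3) = (16·1679/(π·5.36×10^7))^(1/3) = 0.05423 m.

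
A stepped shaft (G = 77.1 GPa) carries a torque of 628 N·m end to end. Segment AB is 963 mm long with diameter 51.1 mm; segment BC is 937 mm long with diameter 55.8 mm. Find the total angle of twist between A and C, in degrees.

J_AB = π(0.0511)⁴/32 = 6.69×10^-7 m⁴; J_BC = π(0.0558)⁴/32 = 9.52×10^-7 m⁴.
θ = (T/G)·Σ L_i/J_i = (628.0/77.1×10⁹)·(0.963/6.69×10^-7 + 0.937/9.52×10^-7) = 0.01974 rad.

1.13°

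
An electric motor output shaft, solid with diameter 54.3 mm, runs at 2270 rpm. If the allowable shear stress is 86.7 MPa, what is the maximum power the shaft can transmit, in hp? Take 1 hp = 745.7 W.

J = πd⁴/32 = π(0.0543)⁴/32 = 8.535×10^-7 m⁴.
T_max = τ_allow·J/r = 8.67×10^7 × 8.535×10^-7 / 0.0271 = 2726 N·m.
ω = 2π·2270/60 = 237.7 rad/s, so P_max = T_max·ω = 6.479×10^5 W.

869 hp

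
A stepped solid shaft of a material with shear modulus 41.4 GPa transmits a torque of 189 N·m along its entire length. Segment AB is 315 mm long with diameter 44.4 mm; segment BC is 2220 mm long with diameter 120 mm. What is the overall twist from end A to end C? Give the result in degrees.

0.244°

J_AB = π(0.0444)⁴/32 = 3.82×10^-7 m⁴; J_BC = π(0.120)⁴/32 = 2.04×10^-5 m⁴.
θ = (T/G)·Σ L_i/J_i = (189.0/41.4×10⁹)·(0.315/3.82×10^-7 + 2.22/2.04×10^-5) = 4.267×10^-3 rad.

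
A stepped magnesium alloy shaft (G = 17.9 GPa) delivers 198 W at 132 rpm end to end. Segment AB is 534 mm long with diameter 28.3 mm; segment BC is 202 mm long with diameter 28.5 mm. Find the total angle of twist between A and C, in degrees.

ω = 2π·132/60 = 13.82 rad/s, so T = P/ω = 198 / 13.82 = 14.32 N·m.
J_AB = π(0.0283)⁴/32 = 6.30×10^-8 m⁴; J_BC = π(0.0285)⁴/32 = 6.48×10^-8 m⁴.
θ = (T/G)·Σ L_i/J_i = (14.32/17.9×10⁹)·(0.534/6.30×10^-8 + 0.202/6.48×10^-8) = 9.282×10^-3 rad.

0.532°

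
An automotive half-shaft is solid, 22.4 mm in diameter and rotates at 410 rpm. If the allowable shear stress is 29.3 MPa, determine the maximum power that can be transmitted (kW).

J = πd⁴/32 = π(0.0224)⁴/32 = 2.472×10^-8 m⁴.
T_max = τ_allow·J/r = 2.93×10^7 × 2.472×10^-8 / 0.0112 = 64.66 N·m.
ω = 2π·410/60 = 42.94 rad/s, so P_max = T_max·ω = 2776 W.

2.78 kW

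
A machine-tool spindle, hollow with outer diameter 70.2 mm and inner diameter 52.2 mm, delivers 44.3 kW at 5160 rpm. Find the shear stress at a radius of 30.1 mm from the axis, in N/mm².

1.49 N/mm²

ω = 2π·5160/60 = 540.4 rad/s, so T = P/ω = 44.3×10³ / 540.4 = 81.98 N·m.
J = π(d_o⁴ − d_i⁴)/32 = π(0.0702⁴ − 0.0522⁴)/32 = 1.655×10^-6 m⁴.
Shear stress varies linearly with radius: τ = T·r/J = 81.98 × 0.0301 / 1.655×10^-6 = 1.491×10^6 Pa.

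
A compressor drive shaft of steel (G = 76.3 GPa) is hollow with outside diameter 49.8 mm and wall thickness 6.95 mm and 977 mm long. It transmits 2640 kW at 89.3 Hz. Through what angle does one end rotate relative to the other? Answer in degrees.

7.83°

ω = 2π·89.3 = 561.1 rad/s, so T = P/ω = 2640×10³ / 561.1 = 4705 N·m.
J = π(d_o⁴ − d_i⁴)/32 = π(0.0498⁴ − 0.0359⁴)/32 = 4.408×10^-7 m⁴.
θ = T·L/(G·J) = 4705 × 0.977 / (76.3×10⁹ × 4.408×10^-7) = 0.1367 rad.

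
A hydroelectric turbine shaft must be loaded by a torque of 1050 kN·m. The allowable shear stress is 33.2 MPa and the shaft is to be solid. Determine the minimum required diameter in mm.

For a solid shaft τ_max = 16T/(πd³), so d = (16T/(π τ_allow))^(1/3) = (16·1.050e6/(π·3.32×10^7))^(1/3) = 0.5441 m.

544 mm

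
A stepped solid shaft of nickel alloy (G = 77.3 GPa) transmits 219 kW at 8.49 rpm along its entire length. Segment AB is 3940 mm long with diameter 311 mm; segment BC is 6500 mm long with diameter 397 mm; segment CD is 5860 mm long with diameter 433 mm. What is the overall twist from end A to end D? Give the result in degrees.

ω = 2π·8.49/60 = 0.8891 rad/s, so T = P/ω = 219×10³ / 0.8891 = 246300 N·m.
J_AB = π(0.311)⁴/32 = 9.18×10^-4 m⁴; J_BC = π(0.397)⁴/32 = 2.44×10^-3 m⁴; J_CD = π(0.433)⁴/32 = 3.45×10^-3 m⁴.
θ = (T/G)·Σ L_i/J_i = (246300/77.3×10⁹)·(3.94/9.18×10^-4 + 6.50/2.44×10^-3 + 5.86/3.45×10^-3) = 0.02757 rad.

1.58°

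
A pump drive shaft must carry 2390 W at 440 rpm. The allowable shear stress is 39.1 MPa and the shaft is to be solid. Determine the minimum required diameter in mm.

ω = 2π·440/60 = 46.08 rad/s, so T = P/ω = 2390 / 46.08 = 51.87 N·m.
For a solid shaft τ_max = 16T/(πd³), so d = (16T/(π τ_allow))^(1/3) = (16·51.87/(π·3.91×10^7))^(1/3) = 0.01890 m.

18.9 mm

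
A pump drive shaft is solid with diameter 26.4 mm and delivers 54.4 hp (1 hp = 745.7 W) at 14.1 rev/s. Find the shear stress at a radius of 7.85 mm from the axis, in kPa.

75400 kPa

ω = 2π·14.1 = 88.59 rad/s, so T = P/ω = 54.4×745.7 / 88.59 = 457.9 N·m.
J = πd⁴/32 = π(0.0264)⁴/32 = 4.769×10^-8 m⁴.
Shear stress varies linearly with radius: τ = T·r/J = 457.9 × 0.00785 / 4.769×10^-8 = 7.537×10^7 Pa.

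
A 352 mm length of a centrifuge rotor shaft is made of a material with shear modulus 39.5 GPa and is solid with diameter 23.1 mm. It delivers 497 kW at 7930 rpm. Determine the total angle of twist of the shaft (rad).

0.191 rad

ω = 2π·7930/60 = 830.4 rad/s, so T = P/ω = 497×10³ / 830.4 = 598.5 N·m.
J = πd⁴/32 = π(0.0231)⁴/32 = 2.795×10^-8 m⁴.
θ = T·L/(G·J) = 598.5 × 0.352 / (39.5×10⁹ × 2.795×10^-8) = 0.1908 rad.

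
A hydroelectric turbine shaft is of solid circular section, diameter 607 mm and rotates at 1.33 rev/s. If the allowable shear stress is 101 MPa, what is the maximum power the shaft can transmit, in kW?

37100 kW

J = πd⁴/32 = π(0.607)⁴/32 = 0.01333 m⁴.
T_max = τ_allow·J/r = 1.01×10^8 × 0.01333 / 0.303 = 4.435e6 N·m.
ω = 2π·1.33 = 8.357 rad/s, so P_max = T_max·ω = 3.706×10^7 W.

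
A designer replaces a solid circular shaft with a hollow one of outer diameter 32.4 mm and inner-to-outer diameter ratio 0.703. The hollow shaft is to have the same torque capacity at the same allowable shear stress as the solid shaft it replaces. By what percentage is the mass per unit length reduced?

Equal τ_max and T ⇒ the solid shaft needs d_s³ = d_o³(1−k⁴), so d_s = 32.4·(1−0.703⁴)^(1/3) = 29.51 mm.
Area ratio A_h/A_s = d_o²(1−k²)/d_s² = (1−k²)/(1−k⁴)^(2/3) = 0.6096.
Mass saving = 1 − 0.6096 = 39.0 %.

39.0 %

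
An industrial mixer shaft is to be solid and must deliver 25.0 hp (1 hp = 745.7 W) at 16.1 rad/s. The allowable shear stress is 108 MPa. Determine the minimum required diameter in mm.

37.9 mm

ω = 16.1 rad/s, so T = P/ω = 25.0×745.7 / 16.10 = 1158 N·m.
For a solid shaft τ_max = 16T/(πd³), so d = (16T/(π τ_allow))^(1/3) = (16·1158/(π·1.08×10^8))^(1/3) = 0.03794 m.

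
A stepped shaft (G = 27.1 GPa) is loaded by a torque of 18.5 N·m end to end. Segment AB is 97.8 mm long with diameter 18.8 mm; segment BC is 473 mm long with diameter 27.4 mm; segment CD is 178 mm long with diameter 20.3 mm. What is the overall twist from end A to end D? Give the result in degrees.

J_AB = π(0.0188)⁴/32 = 1.23×10^-8 m⁴; J_BC = π(0.0274)⁴/32 = 5.53×10^-8 m⁴; J_CD = π(0.0203)⁴/32 = 1.67×10^-8 m⁴.
θ = (T/G)·Σ L_i/J_i = (18.50/27.1×10⁹)·(0.0978/1.23×10^-8 + 0.473/5.53×10^-8 + 0.178/1.67×10^-8) = 0.01857 rad.

1.06°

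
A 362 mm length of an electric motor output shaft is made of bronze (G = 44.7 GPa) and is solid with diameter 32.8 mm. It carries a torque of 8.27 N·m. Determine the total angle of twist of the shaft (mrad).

J = πd⁴/32 = π(0.0328)⁴/32 = 1.136×10^-7 m⁴.
θ = T·L/(G·J) = 8.270 × 0.362 / (44.7×10⁹ × 1.136×10^-7) = 5.894×10^-4 rad.

0.589 mrad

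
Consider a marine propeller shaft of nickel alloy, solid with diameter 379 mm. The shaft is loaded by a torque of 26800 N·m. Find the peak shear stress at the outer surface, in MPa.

2.51 MPa

J = πd⁴/32 = π(0.379)⁴/32 = 2.026×10^-3 m⁴.
τ_max = T·r/J = 26800 × 0.190 / 2.026×10^-3 = 2.507×10^6 Pa.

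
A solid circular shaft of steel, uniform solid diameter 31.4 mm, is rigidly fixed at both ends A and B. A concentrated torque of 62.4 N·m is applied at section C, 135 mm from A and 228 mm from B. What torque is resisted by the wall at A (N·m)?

With uniform GJ and both ends fixed, compatibility θ_AC = θ_CB gives T_A·a = T_B·b, together with T_A + T_B = T₀.
T_A = T₀·b/(a+b) = 62.40·228/363.0 = 39.19 N·m; T_B = 23.21 N·m.

39.2 N·m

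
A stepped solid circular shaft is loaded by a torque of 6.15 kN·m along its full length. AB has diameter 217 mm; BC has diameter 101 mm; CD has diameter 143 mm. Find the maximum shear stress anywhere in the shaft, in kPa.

30400 kPa

Under the same torque, τ_max = 16T/(πd³) is largest where d is smallest — segment BC (d = 101 mm).
τ_max = 16·6150/(π·(0.101)³) = 3.040×10^7 Pa.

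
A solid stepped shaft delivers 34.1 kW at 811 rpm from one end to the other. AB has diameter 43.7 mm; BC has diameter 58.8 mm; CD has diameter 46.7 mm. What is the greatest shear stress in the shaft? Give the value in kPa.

24500 kPa

ω = 2π·811/60 = 84.93 rad/s, so T = P/ω = 34.1×10³ / 84.93 = 401.5 N·m.
Under the same torque, τ_max = 16T/(πd³) is largest where d is smallest — segment AB (d = 43.7 mm).
τ_max = 16·401.5/(π·(0.0437)³) = 2.450×10^7 Pa.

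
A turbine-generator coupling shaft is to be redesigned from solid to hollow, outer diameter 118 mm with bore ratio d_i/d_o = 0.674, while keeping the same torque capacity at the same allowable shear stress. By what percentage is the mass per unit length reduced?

Equal τ_max and T ⇒ the solid shaft needs d_s³ = d_o³(1−k⁴), so d_s = 118·(1−0.674⁴)^(1/3) = 109.3 mm.
Area ratio A_h/A_s = d_o²(1−k²)/d_s² = (1−k²)/(1−k⁴)^(2/3) = 0.6366.
Mass saving = 1 − 0.6366 = 36.3 %.

36.3 %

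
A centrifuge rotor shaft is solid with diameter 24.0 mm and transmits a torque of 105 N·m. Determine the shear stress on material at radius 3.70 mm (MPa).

11.9 MPa

J = πd⁴/32 = π(0.0240)⁴/32 = 3.257×10^-8 m⁴.
Shear stress varies linearly with radius: τ = T·r/J = 105.0 × 0.00370 / 3.257×10^-8 = 1.193×10^7 Pa.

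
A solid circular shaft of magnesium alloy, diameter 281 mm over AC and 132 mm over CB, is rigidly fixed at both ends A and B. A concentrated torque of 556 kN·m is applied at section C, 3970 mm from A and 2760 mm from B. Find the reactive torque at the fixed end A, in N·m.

520000 N·m

Compatibility: T_A·a/J_AC = T_B·b/J_CB with T_A + T_B = T₀.
J_AC = 6.12×10^-4 m⁴, J_CB = 2.98×10^-5 m⁴, so T_A = T₀·(J_AC/a)/((J_AC/a)+(J_CB/b)) = 519600 N·m, T_B = 36390 N·m.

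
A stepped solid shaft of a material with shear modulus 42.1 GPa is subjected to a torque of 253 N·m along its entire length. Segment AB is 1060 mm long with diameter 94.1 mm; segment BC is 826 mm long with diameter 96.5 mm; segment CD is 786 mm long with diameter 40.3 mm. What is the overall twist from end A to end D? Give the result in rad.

0.0197 rad

J_AB = π(0.0941)⁴/32 = 7.70×10^-6 m⁴; J_BC = π(0.0965)⁴/32 = 8.51×10^-6 m⁴; J_CD = π(0.0403)⁴/32 = 2.59×10^-7 m⁴.
θ = (T/G)·Σ L_i/J_i = (253.0/42.1×10⁹)·(1.06/7.70×10^-6 + 0.826/8.51×10^-6 + 0.786/2.59×10^-7) = 0.01965 rad.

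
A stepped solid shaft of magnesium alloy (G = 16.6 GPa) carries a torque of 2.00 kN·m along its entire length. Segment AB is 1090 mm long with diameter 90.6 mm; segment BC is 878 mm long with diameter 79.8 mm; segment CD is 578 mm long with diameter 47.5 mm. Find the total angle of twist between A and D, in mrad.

186 mrad

J_AB = π(0.0906)⁴/32 = 6.61×10^-6 m⁴; J_BC = π(0.0798)⁴/32 = 3.98×10^-6 m⁴; J_CD = π(0.0475)⁴/32 = 5.00×10^-7 m⁴.
θ = (T/G)·Σ L_i/J_i = (2000/16.6×10⁹)·(1.09/6.61×10^-6 + 0.878/3.98×10^-6 + 0.578/5.00×10^-7) = 0.1858 rad.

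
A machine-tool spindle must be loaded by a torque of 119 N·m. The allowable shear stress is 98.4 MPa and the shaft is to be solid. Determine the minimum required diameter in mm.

For a solid shaft τ_max = 16T/(πd³), so d = (16T/(π τ_allow))^(1/3) = (16·119.0/(π·9.84×10^7))^(1/3) = 0.01833 m.

18.3 mm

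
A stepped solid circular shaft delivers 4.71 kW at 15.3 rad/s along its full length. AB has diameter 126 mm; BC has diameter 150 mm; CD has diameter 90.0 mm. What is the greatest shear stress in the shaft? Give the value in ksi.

0.312 ksi

ω = 15.3 rad/s, so T = P/ω = 4.71×10³ / 15.30 = 307.8 N·m.
Under the same torque, τ_max = 16T/(πd³) is largest where d is smallest — segment CD (d = 90.0 mm).
τ_max = 16·307.8/(π·(0.0900)³) = 2.151×10^6 Pa.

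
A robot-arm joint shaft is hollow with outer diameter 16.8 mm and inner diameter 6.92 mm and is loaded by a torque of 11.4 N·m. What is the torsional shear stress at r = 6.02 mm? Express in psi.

1310 psi

J = π(d_o⁴ − d_i⁴)/32 = π(0.0168⁴ − 0.00692⁴)/32 = 7.595×10^-9 m⁴.
Shear stress varies linearly with radius: τ = T·r/J = 11.40 × 0.00602 / 7.595×10^-9 = 9.035×10^6 Pa.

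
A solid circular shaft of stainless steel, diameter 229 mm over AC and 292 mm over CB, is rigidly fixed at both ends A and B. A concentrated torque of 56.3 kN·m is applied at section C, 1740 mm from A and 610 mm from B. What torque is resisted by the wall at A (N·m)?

6590 N·m

Compatibility: T_A·a/J_AC = T_B·b/J_CB with T_A + T_B = T₀.
J_AC = 2.70×10^-4 m⁴, J_CB = 7.14×10^-4 m⁴, so T_A = T₀·(J_AC/a)/((J_AC/a)+(J_CB/b)) = 6592 N·m, T_B = 49710 N·m.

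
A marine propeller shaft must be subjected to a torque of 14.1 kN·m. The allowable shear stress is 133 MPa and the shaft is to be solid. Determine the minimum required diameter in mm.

For a solid shaft τ_max = 16T/(πd³), so d = (16T/(π τ_allow))^(1/3) = (16·14100/(π·1.33×10^8))^(1/3) = 0.08143 m.

81.4 mm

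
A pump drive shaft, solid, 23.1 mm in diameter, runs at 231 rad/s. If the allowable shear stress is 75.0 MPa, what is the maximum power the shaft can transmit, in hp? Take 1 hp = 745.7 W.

J = πd⁴/32 = π(0.0231)⁴/32 = 2.795×10^-8 m⁴.
T_max = τ_allow·J/r = 7.50×10^7 × 2.795×10^-8 / 0.0116 = 181.5 N·m.
ω = 231 rad/s, so P_max = T_max·ω = 4.193×10^4 W.

56.2 hp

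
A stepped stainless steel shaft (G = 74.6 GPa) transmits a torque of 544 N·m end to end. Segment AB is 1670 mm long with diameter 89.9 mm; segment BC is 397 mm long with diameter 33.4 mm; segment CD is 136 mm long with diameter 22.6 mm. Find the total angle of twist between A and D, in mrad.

J_AB = π(0.0899)⁴/32 = 6.41×10^-6 m⁴; J_BC = π(0.0334)⁴/32 = 1.22×10^-7 m⁴; J_CD = π(0.0226)⁴/32 = 2.56×10^-8 m⁴.
θ = (T/G)·Σ L_i/J_i = (544.0/74.6×10⁹)·(1.67/6.41×10^-6 + 0.397/1.22×10^-7 + 0.136/2.56×10^-8) = 0.06432 rad.

64.3 mrad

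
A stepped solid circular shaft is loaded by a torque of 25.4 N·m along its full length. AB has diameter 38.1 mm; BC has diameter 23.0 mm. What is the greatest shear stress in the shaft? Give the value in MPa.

10.6 MPa

Under the same torque, τ_max = 16T/(πd³) is largest where d is smallest — segment BC (d = 23.0 mm).
τ_max = 16·25.40/(π·(0.0230)³) = 1.063×10^7 Pa.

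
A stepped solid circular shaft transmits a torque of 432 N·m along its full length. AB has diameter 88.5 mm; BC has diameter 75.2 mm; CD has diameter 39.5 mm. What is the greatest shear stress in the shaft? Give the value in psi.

5180 psi

Under the same torque, τ_max = 16T/(πd³) is largest where d is smallest — segment CD (d = 39.5 mm).
τ_max = 16·432.0/(π·(0.0395)³) = 3.570×10^7 Pa.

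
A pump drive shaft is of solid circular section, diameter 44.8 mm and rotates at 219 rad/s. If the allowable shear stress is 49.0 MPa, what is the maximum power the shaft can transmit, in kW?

189 kW

J = πd⁴/32 = π(0.0448)⁴/32 = 3.955×10^-7 m⁴.
T_max = τ_allow·J/r = 4.90×10^7 × 3.955×10^-7 / 0.0224 = 865.1 N·m.
ω = 219 rad/s, so P_max = T_max·ω = 1.895×10^5 W.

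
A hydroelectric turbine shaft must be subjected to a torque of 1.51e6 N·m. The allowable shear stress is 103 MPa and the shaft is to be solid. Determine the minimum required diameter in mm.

For a solid shaft τ_max = 16T/(πd³), so d = (16T/(π τ_allow))^(1/3) = (16·1.510e6/(π·1.03×10^8))^(1/3) = 0.4211 m.

421 mm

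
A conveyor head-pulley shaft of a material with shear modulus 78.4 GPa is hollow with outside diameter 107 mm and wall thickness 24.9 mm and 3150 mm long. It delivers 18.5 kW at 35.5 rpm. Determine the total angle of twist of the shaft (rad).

0.0169 rad

ω = 2π·35.5/60 = 3.718 rad/s, so T = P/ω = 18.5×10³ / 3.718 = 4976 N·m.
J = π(d_o⁴ − d_i⁴)/32 = π(0.107⁴ − 0.0572⁴)/32 = 1.182×10^-5 m⁴.
θ = T·L/(G·J) = 4976 × 3.15 / (78.4×10⁹ × 1.182×10^-5) = 0.01692 rad.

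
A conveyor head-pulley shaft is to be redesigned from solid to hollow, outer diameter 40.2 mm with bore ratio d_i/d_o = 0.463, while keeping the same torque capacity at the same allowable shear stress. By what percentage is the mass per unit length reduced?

Equal τ_max and T ⇒ the solid shaft needs d_s³ = d_o³(1−k⁴), so d_s = 40.2·(1−0.463⁴)^(1/3) = 39.57 mm.
Area ratio A_h/A_s = d_o²(1−k²)/d_s² = (1−k²)/(1−k⁴)^(2/3) = 0.8107.
Mass saving = 1 − 0.8107 = 18.9 %.

18.9 %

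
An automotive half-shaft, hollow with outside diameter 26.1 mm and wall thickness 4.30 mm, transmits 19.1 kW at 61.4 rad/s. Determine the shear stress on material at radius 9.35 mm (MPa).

ω = 61.4 rad/s, so T = P/ω = 19.1×10³ / 61.40 = 311.1 N·m.
J = π(d_o⁴ − d_i⁴)/32 = π(0.0261⁴ − 0.0175⁴)/32 = 3.635×10^-8 m⁴.
Shear stress varies linearly with radius: τ = T·r/J = 311.1 × 0.00935 / 3.635×10^-8 = 8.002×10^7 Pa.

80.0 MPa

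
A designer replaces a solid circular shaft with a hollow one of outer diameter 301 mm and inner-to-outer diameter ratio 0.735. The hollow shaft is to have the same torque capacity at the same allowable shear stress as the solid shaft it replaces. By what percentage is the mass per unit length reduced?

42.1 %

Equal τ_max and T ⇒ the solid shaft needs d_s³ = d_o³(1−k⁴), so d_s = 301·(1−0.735⁴)^(1/3) = 268.3 mm.
Area ratio A_h/A_s = d_o²(1−k²)/d_s² = (1−k²)/(1−k⁴)^(2/3) = 0.5787.
Mass saving = 1 − 0.5787 = 42.1 %.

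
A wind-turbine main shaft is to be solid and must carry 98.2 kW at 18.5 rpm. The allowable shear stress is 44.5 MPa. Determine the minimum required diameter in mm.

ω = 2π·18.5/60 = 1.937 rad/s, so T = P/ω = 98.2×10³ / 1.937 = 50690 N·m.
For a solid shaft τ_max = 16T/(πd³), so d = (16T/(π τ_allow))^(1/3) = (16·50690/(π·4.45×10^7))^(1/3) = 0.1797 m.

180 mm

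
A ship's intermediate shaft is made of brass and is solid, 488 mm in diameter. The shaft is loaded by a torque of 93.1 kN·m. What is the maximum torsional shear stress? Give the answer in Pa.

4.08e6 Pa

J = πd⁴/32 = π(0.488)⁴/32 = 5.568×10^-3 m⁴.
τ_max = T·r/J = 93100 × 0.244 / 5.568×10^-3 = 4.080×10^6 Pa.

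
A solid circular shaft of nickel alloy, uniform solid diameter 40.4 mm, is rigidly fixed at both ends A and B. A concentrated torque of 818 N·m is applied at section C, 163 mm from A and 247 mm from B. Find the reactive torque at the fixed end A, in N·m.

493 N·m

With uniform GJ and both ends fixed, compatibility θ_AC = θ_CB gives T_A·a = T_B·b, together with T_A + T_B = T₀.
T_A = T₀·b/(a+b) = 818.0·247/410.0 = 492.8 N·m; T_B = 325.2 N·m.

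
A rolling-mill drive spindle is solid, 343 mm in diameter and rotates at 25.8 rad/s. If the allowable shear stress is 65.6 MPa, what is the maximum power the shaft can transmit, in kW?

13400 kW

J = πd⁴/32 = π(0.343)⁴/32 = 1.359×10^-3 m⁴.
T_max = τ_allow·J/r = 6.56×10^7 × 1.359×10^-3 / 0.172 = 519800 N·m.
ω = 25.8 rad/s, so P_max = T_max·ω = 1.341×10^7 W.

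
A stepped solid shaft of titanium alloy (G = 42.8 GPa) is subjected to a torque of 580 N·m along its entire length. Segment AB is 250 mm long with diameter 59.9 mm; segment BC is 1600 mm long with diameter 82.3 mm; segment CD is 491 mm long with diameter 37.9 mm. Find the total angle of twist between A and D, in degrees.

2.31°

J_AB = π(0.0599)⁴/32 = 1.26×10^-6 m⁴; J_BC = π(0.0823)⁴/32 = 4.50×10^-6 m⁴; J_CD = π(0.0379)⁴/32 = 2.03×10^-7 m⁴.
θ = (T/G)·Σ L_i/J_i = (580.0/42.8×10⁹)·(0.250/1.26×10^-6 + 1.60/4.50×10^-6 + 0.491/2.03×10^-7) = 0.04034 rad.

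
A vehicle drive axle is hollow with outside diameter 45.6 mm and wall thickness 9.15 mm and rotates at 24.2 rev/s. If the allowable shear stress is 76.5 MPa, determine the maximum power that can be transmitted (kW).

189 kW

J = π(d_o⁴ − d_i⁴)/32 = π(0.0456⁴ − 0.0273⁴)/32 = 3.700×10^-7 m⁴.
T_max = τ_allow·J/r = 7.65×10^7 × 3.700×10^-7 / 0.0228 = 1241 N·m.
ω = 2π·24.2 = 152.1 rad/s, so P_max = T_max·ω = 1.887×10^5 W.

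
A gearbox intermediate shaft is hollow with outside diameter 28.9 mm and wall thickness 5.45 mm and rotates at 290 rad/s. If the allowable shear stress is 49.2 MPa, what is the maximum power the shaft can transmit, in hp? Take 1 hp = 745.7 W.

77.0 hp

J = π(d_o⁴ − d_i⁴)/32 = π(0.0289⁴ − 0.0180⁴)/32 = 5.818×10^-8 m⁴.
T_max = τ_allow·J/r = 4.92×10^7 × 5.818×10^-8 / 0.0144 = 198.1 N·m.
ω = 290 rad/s, so P_max = T_max·ω = 5.745×10^4 W.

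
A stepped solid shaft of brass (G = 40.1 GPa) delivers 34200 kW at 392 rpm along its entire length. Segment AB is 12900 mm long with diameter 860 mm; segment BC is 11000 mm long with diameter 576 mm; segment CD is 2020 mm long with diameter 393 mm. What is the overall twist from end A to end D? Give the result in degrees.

ω = 2π·392/60 = 41.05 rad/s, so T = P/ω = 34200×10³ / 41.05 = 833100 N·m.
J_AB = π(0.860)⁴/32 = 0.0537 m⁴; J_BC = π(0.576)⁴/32 = 0.0108 m⁴; J_CD = π(0.393)⁴/32 = 2.34×10^-3 m⁴.
θ = (T/G)·Σ L_i/J_i = (833100/40.1×10⁹)·(12.9/0.0537 + 11.0/0.0108 + 2.02/2.34×10^-3) = 0.04406 rad.

2.52°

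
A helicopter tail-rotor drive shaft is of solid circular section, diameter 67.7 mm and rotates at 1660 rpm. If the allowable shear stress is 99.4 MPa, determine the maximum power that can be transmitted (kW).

J = πd⁴/32 = π(0.0677)⁴/32 = 2.062×10^-6 m⁴.
T_max = τ_allow·J/r = 9.94×10^7 × 2.062×10^-6 / 0.0338 = 6056 N·m.
ω = 2π·1660/60 = 173.8 rad/s, so P_max = T_max·ω = 1.053×10^6 W.

1050 kW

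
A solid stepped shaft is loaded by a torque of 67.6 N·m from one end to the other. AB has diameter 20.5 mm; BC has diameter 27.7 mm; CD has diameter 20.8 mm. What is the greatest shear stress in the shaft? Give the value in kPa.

40000 kPa

Under the same torque, τ_max = 16T/(πd³) is largest where d is smallest — segment AB (d = 20.5 mm).
τ_max = 16·67.60/(π·(0.0205)³) = 3.996×10^7 Pa.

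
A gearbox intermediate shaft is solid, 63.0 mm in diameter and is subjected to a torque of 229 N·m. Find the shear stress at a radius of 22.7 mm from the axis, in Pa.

3.36e6 Pa

J = πd⁴/32 = π(0.0630)⁴/32 = 1.547×10^-6 m⁴.
Shear stress varies linearly with radius: τ = T·r/J = 229.0 × 0.0227 / 1.547×10^-6 = 3.361×10^6 Pa.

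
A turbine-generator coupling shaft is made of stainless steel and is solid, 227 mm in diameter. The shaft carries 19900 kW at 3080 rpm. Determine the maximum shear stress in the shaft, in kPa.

26900 kPa

ω = 2π·3080/60 = 322.5 rad/s, so T = P/ω = 19900×10³ / 322.5 = 61700 N·m.
J = πd⁴/32 = π(0.227)⁴/32 = 2.607×10^-4 m⁴.
τ_max = T·r/J = 61700 × 0.114 / 2.607×10^-4 = 2.686×10^7 Pa.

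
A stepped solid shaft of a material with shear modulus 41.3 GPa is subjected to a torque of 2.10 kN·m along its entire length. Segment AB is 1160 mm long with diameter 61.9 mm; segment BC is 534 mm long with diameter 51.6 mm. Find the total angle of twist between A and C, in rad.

0.0799 rad

J_AB = π(0.0619)⁴/32 = 1.44×10^-6 m⁴; J_BC = π(0.0516)⁴/32 = 6.96×10^-7 m⁴.
θ = (T/G)·Σ L_i/J_i = (2100/41.3×10⁹)·(1.16/1.44×10^-6 + 0.534/6.96×10^-7) = 0.07994 rad.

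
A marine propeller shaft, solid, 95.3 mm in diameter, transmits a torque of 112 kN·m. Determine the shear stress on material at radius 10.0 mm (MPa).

J = πd⁴/32 = π(0.0953)⁴/32 = 8.098×10^-6 m⁴.
Shear stress varies linearly with radius: τ = T·r/J = 112000 × 0.0100 / 8.098×10^-6 = 1.383×10^8 Pa.

138 MPa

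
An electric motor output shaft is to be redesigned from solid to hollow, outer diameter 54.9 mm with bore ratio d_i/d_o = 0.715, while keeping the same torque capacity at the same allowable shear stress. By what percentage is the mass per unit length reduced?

Equal τ_max and T ⇒ the solid shaft needs d_s³ = d_o³(1−k⁴), so d_s = 54.9·(1−0.715⁴)^(1/3) = 49.63 mm.
Area ratio A_h/A_s = d_o²(1−k²)/d_s² = (1−k²)/(1−k⁴)^(2/3) = 0.5982.
Mass saving = 1 − 0.5982 = 40.2 %.

40.2 %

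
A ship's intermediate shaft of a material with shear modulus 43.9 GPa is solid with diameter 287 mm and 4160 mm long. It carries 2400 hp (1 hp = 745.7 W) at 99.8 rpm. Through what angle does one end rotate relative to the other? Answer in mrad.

24.4 mrad

ω = 2π·99.8/60 = 10.45 rad/s, so T = P/ω = 2400×745.7 / 10.45 = 171200 N·m.
J = πd⁴/32 = π(0.287)⁴/32 = 6.661×10^-4 m⁴.
θ = T·L/(G·J) = 171200 × 4.16 / (43.9×10⁹ × 6.661×10^-4) = 0.02436 rad.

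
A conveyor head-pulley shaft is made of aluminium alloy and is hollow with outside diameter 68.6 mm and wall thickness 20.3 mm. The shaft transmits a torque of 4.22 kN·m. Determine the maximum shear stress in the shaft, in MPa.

J = π(d_o⁴ − d_i⁴)/32 = π(0.0686⁴ − 0.0280⁴)/32 = 2.114×10^-6 m⁴.
τ_max = T·r/J = 4220 × 0.0343 / 2.114×10^-6 = 6.848×10^7 Pa.

68.5 MPa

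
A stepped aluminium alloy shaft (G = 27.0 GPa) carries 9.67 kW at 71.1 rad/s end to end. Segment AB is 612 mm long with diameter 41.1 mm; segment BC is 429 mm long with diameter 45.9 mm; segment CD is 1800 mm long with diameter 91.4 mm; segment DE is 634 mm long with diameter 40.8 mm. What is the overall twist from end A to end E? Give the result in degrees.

1.66°

ω = 71.1 rad/s, so T = P/ω = 9.67×10³ / 71.10 = 136.0 N·m.
J_AB = π(0.0411)⁴/32 = 2.80×10^-7 m⁴; J_BC = π(0.0459)⁴/32 = 4.36×10^-7 m⁴; J_CD = π(0.0914)⁴/32 = 6.85×10^-6 m⁴; J_DE = π(0.0408)⁴/32 = 2.72×10^-7 m⁴.
θ = (T/G)·Σ L_i/J_i = (136.0/27.0×10⁹)·(0.612/2.80×10^-7 + 0.429/4.36×10^-7 + 1.80/6.85×10^-6 + 0.634/2.72×10^-7) = 0.02903 rad.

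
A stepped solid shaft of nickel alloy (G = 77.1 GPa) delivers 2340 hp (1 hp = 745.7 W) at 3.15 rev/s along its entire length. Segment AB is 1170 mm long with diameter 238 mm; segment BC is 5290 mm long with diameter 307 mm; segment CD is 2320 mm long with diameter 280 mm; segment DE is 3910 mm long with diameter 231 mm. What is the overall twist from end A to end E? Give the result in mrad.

31.6 mrad

ω = 2π·3.15 = 19.79 rad/s, so T = P/ω = 2340×745.7 / 19.79 = 88160 N·m.
J_AB = π(0.238)⁴/32 = 3.15×10^-4 m⁴; J_BC = π(0.307)⁴/32 = 8.72×10^-4 m⁴; J_CD = π(0.280)⁴/32 = 6.03×10^-4 m⁴; J_DE = π(0.231)⁴/32 = 2.80×10^-4 m⁴.
θ = (T/G)·Σ L_i/J_i = (88160/77.1×10⁹)·(1.17/3.15×10^-4 + 5.29/8.72×10^-4 + 2.32/6.03×10^-4 + 3.91/2.80×10^-4) = 0.03157 rad.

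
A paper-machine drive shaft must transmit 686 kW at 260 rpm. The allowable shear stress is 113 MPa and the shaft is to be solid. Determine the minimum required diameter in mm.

104 mm

ω = 2π·260/60 = 27.23 rad/s, so T = P/ω = 686×10³ / 27.23 = 25200 N·m.
For a solid shaft τ_max = 16T/(πd³), so d = (16T/(π τ_allow))^(1/3) = (16·25200/(π·1.13×10^8))^(1/3) = 0.1043 m.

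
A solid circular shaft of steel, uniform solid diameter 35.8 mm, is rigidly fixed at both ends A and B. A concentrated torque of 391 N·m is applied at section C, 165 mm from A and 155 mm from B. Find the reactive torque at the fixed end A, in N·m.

189 N·m

With uniform GJ and both ends fixed, compatibility θ_AC = θ_CB gives T_A·a = T_B·b, together with T_A + T_B = T₀.
T_A = T₀·b/(a+b) = 391.0·155/320.0 = 189.4 N·m; T_B = 201.6 N·m.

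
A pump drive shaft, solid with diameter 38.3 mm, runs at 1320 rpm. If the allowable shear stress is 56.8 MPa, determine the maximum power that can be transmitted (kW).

86.6 kW

J = πd⁴/32 = π(0.0383)⁴/32 = 2.112×10^-7 m⁴.
T_max = τ_allow·J/r = 5.68×10^7 × 2.112×10^-7 / 0.0191 = 626.6 N·m.
ω = 2π·1320/60 = 138.2 rad/s, so P_max = T_max·ω = 8.661×10^4 W.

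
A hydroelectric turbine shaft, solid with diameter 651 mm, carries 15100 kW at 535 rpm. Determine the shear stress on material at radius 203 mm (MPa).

3.10 MPa

ω = 2π·535/60 = 56.03 rad/s, so T = P/ω = 15100×10³ / 56.03 = 269500 N·m.
J = πd⁴/32 = π(0.651)⁴/32 = 0.01763 m⁴.
Shear stress varies linearly with radius: τ = T·r/J = 269500 × 0.203 / 0.01763 = 3.103×10^6 Pa.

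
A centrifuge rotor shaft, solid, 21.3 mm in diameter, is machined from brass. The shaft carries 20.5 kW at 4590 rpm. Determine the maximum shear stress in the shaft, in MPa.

22.5 MPa

ω = 2π·4590/60 = 480.7 rad/s, so T = P/ω = 20.5×10³ / 480.7 = 42.65 N·m.
J = πd⁴/32 = π(0.0213)⁴/32 = 2.021×10^-8 m⁴.
τ_max = T·r/J = 42.65 × 0.0106 / 2.021×10^-8 = 2.248×10^7 Pa.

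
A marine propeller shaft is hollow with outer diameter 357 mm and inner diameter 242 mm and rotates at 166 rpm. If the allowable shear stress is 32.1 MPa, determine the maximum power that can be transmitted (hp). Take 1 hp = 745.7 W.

5270 hp

J = π(d_o⁴ − d_i⁴)/32 = π(0.357⁴ − 0.242⁴)/32 = 1.258×10^-3 m⁴.
T_max = τ_allow·J/r = 3.21×10^7 × 1.258×10^-3 / 0.178 = 226200 N·m.
ω = 2π·166/60 = 17.38 rad/s, so P_max = T_max·ω = 3.933×10^6 W.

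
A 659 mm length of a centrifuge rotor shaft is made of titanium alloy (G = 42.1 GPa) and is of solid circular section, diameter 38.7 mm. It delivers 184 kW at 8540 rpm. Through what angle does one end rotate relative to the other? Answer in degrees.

ω = 2π·8540/60 = 894.3 rad/s, so T = P/ω = 184×10³ / 894.3 = 205.7 N·m.
J = πd⁴/32 = π(0.0387)⁴/32 = 2.202×10^-7 m⁴.
θ = T·L/(G·J) = 205.7 × 0.659 / (42.1×10⁹ × 2.202×10^-7) = 0.01462 rad.

0.838°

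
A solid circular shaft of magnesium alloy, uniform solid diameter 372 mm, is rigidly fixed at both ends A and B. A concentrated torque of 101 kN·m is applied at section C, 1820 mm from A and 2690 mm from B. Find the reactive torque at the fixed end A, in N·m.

With uniform GJ and both ends fixed, compatibility θ_AC = θ_CB gives T_A·a = T_B·b, together with T_A + T_B = T₀.
T_A = T₀·b/(a+b) = 101000·2690/4510 = 60240 N·m; T_B = 40760 N·m.

60200 N·m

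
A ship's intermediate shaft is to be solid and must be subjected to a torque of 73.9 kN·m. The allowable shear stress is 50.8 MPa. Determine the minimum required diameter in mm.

For a solid shaft τ_max = 16T/(πd³), so d = (16T/(π τ_allow))^(1/3) = (16·73900/(π·5.08×10^7))^(1/3) = 0.1949 m.

195 mm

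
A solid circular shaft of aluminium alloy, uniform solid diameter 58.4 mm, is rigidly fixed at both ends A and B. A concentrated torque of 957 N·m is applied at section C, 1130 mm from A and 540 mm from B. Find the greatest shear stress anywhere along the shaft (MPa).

16.6 MPa

With uniform GJ and both ends fixed, compatibility θ_AC = θ_CB gives T_A·a = T_B·b, together with T_A + T_B = T₀.
T_A = T₀·b/(a+b) = 957.0·540/1670 = 309.4 N·m; T_B = 647.6 N·m.
τ in each portion: τ_AC = 7.91×10^6 Pa, τ_CB = 1.66×10^7 Pa; maximum is in CB.
τ_max = T_CB·r/J = 647.6·0.0292/1.14×10^-6 = 1.656×10^7 Pa.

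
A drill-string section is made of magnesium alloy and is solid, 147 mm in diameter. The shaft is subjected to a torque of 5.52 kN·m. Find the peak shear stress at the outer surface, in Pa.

8.85e6 Pa

J = πd⁴/32 = π(0.147)⁴/32 = 4.584×10^-5 m⁴.
τ_max = T·r/J = 5520 × 0.0735 / 4.584×10^-5 = 8.850×10^6 Pa.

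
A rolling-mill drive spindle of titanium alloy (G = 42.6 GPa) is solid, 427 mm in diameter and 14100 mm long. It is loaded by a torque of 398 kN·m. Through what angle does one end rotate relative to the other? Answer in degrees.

J = πd⁴/32 = π(0.427)⁴/32 = 3.264×10^-3 m⁴.
θ = T·L/(G·J) = 398000 × 14.1 / (42.6×10⁹ × 3.264×10^-3) = 0.04036 rad.

2.31°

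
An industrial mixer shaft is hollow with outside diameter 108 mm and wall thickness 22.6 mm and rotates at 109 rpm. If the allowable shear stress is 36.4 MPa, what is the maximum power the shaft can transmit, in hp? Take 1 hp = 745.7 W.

122 hp

J = π(d_o⁴ − d_i⁴)/32 = π(0.108⁴ − 0.0628⁴)/32 = 1.183×10^-5 m⁴.
T_max = τ_allow·J/r = 3.64×10^7 × 1.183×10^-5 / 0.0540 = 7974 N·m.
ω = 2π·109/60 = 11.41 rad/s, so P_max = T_max·ω = 9.102×10^4 W.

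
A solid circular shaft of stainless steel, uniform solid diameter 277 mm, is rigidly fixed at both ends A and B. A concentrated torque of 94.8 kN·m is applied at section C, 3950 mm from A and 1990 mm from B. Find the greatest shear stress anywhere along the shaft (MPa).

15.1 MPa

With uniform GJ and both ends fixed, compatibility θ_AC = θ_CB gives T_A·a = T_B·b, together with T_A + T_B = T₀.
T_A = T₀·b/(a+b) = 94800·1990/5940 = 31760 N·m; T_B = 63040 N·m.
τ in each portion: τ_AC = 7.61×10^6 Pa, τ_CB = 1.51×10^7 Pa; maximum is in CB.
τ_max = T_CB·r/J = 63040·0.139/5.78×10^-4 = 1.511×10^7 Pa.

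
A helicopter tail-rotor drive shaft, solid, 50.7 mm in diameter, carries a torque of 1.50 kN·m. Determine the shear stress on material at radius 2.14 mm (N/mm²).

4.95 N/mm²

J = πd⁴/32 = π(0.0507)⁴/32 = 6.487×10^-7 m⁴.
Shear stress varies linearly with radius: τ = T·r/J = 1500 × 0.00214 / 6.487×10^-7 = 4.948×10^6 Pa.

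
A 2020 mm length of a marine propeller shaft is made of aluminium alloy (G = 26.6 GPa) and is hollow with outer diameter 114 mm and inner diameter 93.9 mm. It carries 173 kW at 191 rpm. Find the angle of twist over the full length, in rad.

ω = 2π·191/60 = 20.00 rad/s, so T = P/ω = 173×10³ / 20.00 = 8649 N·m.
J = π(d_o⁴ − d_i⁴)/32 = π(0.114⁴ − 0.0939⁴)/32 = 8.949×10^-6 m⁴.
θ = T·L/(G·J) = 8649 × 2.02 / (26.6×10⁹ × 8.949×10^-6) = 0.07340 rad.

0.0734 rad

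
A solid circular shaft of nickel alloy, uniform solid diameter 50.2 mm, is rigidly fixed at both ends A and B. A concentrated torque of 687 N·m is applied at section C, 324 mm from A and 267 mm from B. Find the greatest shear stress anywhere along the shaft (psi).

2200 psi

With uniform GJ and both ends fixed, compatibility θ_AC = θ_CB gives T_A·a = T_B·b, together with T_A + T_B = T₀.
T_A = T₀·b/(a+b) = 687.0·267/591.0 = 310.4 N·m; T_B = 376.6 N·m.
τ in each portion: τ_AC = 1.25×10^7 Pa, τ_CB = 1.52×10^7 Pa; maximum is in CB.
τ_max = T_CB·r/J = 376.6·0.0251/6.23×10^-7 = 1.516×10^7 Pa.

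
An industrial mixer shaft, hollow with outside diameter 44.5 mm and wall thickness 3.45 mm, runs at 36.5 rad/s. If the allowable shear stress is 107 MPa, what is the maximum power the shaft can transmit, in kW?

33.1 kW

J = π(d_o⁴ − d_i⁴)/32 = π(0.0445⁴ − 0.0376⁴)/32 = 1.888×10^-7 m⁴.
T_max = τ_allow·J/r = 1.07×10^8 × 1.888×10^-7 / 0.0222 = 907.7 N·m.
ω = 36.5 rad/s, so P_max = T_max·ω = 3.313×10^4 W.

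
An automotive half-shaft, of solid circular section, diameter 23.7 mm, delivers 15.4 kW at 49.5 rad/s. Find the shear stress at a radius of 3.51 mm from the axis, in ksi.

ω = 49.5 rad/s, so T = P/ω = 15.4×10³ / 49.50 = 311.1 N·m.
J = πd⁴/32 = π(0.0237)⁴/32 = 3.097×10^-8 m⁴.
Shear stress varies linearly with radius: τ = T·r/J = 311.1 × 0.00351 / 3.097×10^-8 = 3.526×10^7 Pa.

5.11 ksi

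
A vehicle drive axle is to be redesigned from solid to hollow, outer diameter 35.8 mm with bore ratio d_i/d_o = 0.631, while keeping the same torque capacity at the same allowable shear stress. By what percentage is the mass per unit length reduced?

32.5 %

Equal τ_max and T ⇒ the solid shaft needs d_s³ = d_o³(1−k⁴), so d_s = 35.8·(1−0.631⁴)^(1/3) = 33.80 mm.
Area ratio A_h/A_s = d_o²(1−k²)/d_s² = (1−k²)/(1−k⁴)^(2/3) = 0.6752.
Mass saving = 1 − 0.6752 = 32.5 %.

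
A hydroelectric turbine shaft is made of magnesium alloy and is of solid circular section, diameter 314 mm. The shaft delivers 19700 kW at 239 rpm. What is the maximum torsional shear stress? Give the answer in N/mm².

ω = 2π·239/60 = 25.03 rad/s, so T = P/ω = 19700×10³ / 25.03 = 787100 N·m.
J = πd⁴/32 = π(0.314)⁴/32 = 9.544×10^-4 m⁴.
τ_max = T·r/J = 787100 × 0.157 / 9.544×10^-4 = 1.295×10^8 Pa.

129 N/mm²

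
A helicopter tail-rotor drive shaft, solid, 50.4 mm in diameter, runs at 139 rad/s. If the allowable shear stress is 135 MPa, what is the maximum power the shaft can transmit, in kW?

472 kW

J = πd⁴/32 = π(0.0504)⁴/32 = 6.335×10^-7 m⁴.
T_max = τ_allow·J/r = 1.35×10^8 × 6.335×10^-7 / 0.0252 = 3394 N·m.
ω = 139 rad/s, so P_max = T_max·ω = 4.717×10^5 W.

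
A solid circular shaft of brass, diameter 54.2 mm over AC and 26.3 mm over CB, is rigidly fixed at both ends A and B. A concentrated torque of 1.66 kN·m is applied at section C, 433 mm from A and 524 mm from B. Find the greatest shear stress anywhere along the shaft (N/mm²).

Compatibility: T_A·a/J_AC = T_B·b/J_CB with T_A + T_B = T₀.
J_AC = 8.47×10^-7 m⁴, J_CB = 4.70×10^-8 m⁴, so T_A = T₀·(J_AC/a)/((J_AC/a)+(J_CB/b)) = 1587 N·m, T_B = 72.72 N·m.
τ in each portion: τ_AC = 5.08×10^7 Pa, τ_CB = 2.04×10^7 Pa; maximum is in AC.
τ_max = T_AC·r/J = 1587·0.0271/8.47×10^-7 = 5.077×10^7 Pa.

50.8 N/mm²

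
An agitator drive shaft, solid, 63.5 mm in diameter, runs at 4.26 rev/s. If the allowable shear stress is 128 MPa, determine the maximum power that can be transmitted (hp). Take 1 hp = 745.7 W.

J = πd⁴/32 = π(0.0635)⁴/32 = 1.596×10^-6 m⁴.
T_max = τ_allow·J/r = 1.28×10^8 × 1.596×10^-6 / 0.0318 = 6435 N·m.
ω = 2π·4.26 = 26.77 rad/s, so P_max = T_max·ω = 1.722×10^5 W.

231 hp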